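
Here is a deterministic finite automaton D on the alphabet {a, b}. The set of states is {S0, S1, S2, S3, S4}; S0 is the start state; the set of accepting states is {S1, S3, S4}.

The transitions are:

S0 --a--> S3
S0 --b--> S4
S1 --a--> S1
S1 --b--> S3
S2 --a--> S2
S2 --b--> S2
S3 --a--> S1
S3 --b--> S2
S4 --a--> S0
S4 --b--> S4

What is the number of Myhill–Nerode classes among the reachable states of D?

5

All states are reachable from the start state.
Start with accepting vs non-accepting: {S1,S3,S4} | {S0,S2}.
Split {S1,S3,S4} by δ(·,a) → {S1,S3} and {S4}.
On input b, block {S1,S3} splits into {S1} and {S3}.
Split {S0,S2} by δ(·,a) → {S0} and {S2}.
The partition is now stable with 5 blocks: {S1} | {S0} | {S4} | {S3} | {S2}.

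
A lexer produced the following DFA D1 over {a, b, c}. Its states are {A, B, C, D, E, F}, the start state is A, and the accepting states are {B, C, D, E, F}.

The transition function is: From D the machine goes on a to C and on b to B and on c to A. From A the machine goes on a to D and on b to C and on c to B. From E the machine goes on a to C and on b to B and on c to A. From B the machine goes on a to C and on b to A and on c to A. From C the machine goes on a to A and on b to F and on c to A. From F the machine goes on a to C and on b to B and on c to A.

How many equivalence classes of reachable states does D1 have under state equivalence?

4

Reachable states from the start: {A,B,C,D,F}. Unreachable: {E} — drop them.
P0 = {B,C,D,F} | {A}.
Refine {B,C,D,F} on symbol a: members go to different blocks, giving {B,D,F} and {C}.
Refine {B,D,F} on symbol b: members go to different blocks, giving {D,F} and {B}.
The partition is now stable with 4 blocks: {D,F} | {A} | {C} | {B}.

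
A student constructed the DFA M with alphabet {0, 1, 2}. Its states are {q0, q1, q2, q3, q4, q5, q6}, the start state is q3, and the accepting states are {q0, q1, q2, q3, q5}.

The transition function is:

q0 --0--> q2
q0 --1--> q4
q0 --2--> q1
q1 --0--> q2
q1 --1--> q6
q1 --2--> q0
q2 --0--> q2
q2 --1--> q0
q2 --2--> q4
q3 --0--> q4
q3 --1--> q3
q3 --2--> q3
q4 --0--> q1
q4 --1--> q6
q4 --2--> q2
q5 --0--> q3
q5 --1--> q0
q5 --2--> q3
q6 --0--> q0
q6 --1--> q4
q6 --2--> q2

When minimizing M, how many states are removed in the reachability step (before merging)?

BFS from q3 reaches {q0, q1, q2, q3, q4, q6}; the 1 state(s) q5 are never visited.

1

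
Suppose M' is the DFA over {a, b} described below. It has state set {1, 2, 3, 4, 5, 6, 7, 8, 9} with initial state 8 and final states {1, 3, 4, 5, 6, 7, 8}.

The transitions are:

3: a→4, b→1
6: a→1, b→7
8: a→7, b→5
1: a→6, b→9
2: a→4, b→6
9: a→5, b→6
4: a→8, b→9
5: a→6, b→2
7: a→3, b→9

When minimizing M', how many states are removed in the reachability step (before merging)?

Every one of the 9 states is reachable from 8.

0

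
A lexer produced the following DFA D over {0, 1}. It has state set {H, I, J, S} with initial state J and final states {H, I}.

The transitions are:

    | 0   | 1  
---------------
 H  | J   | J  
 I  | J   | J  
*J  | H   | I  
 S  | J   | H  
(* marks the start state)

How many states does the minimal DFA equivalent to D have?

First remove the unreachable states {S}; 3 states remain.
Initial partition by acceptance: {H,I} | {J}.
The partition is now stable with 2 blocks: {H,I} | {J}.

2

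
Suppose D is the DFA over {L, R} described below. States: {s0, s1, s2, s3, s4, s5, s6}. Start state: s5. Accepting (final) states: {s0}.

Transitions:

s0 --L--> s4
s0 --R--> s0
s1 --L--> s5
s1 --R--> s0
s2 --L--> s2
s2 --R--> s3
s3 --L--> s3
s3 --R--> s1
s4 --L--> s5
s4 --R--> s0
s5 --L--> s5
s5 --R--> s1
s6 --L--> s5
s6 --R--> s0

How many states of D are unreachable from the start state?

No path from s5 leads to s2, s3, s6; the other 4 states are all reachable.

3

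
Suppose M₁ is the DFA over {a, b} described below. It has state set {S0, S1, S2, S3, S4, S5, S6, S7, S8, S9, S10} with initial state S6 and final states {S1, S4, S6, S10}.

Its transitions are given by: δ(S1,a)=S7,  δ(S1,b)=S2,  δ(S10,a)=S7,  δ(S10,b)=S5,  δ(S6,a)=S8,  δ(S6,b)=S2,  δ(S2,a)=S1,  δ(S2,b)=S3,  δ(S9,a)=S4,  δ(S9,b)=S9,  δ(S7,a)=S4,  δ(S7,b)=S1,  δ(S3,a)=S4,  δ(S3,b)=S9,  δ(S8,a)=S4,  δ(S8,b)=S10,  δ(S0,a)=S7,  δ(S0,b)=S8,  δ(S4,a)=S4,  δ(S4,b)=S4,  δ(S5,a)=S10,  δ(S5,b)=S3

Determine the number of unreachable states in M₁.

BFS from S6 reaches {S1, S2, S3, S4, S5, S6, S7, S8, S9, S10}; the 1 state(s) S0 are never visited.

1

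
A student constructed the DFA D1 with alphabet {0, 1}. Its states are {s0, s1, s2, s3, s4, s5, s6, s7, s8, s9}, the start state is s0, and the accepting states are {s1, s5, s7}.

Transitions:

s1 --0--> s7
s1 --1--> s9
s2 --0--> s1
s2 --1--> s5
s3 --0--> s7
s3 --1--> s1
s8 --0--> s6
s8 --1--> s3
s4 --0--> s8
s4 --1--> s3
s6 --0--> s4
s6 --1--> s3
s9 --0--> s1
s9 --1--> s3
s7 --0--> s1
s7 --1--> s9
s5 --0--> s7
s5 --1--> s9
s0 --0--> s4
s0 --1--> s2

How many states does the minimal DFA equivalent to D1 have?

Initial partition by acceptance: {s1,s5,s7} | {s0,s2,s3,s4,s6,s8,s9}.
On input 0, block {s0,s2,s3,s4,s6,s8,s9} splits into {s0,s4,s6,s8} and {s2,s3,s9}.
On input 1, block {s2,s3,s9} splits into {s2,s3} and {s9}.
No further refinement is possible. Final partition (4 blocks): {s1,s5,s7} | {s0,s4,s6,s8} | {s2,s3} | {s9}.

4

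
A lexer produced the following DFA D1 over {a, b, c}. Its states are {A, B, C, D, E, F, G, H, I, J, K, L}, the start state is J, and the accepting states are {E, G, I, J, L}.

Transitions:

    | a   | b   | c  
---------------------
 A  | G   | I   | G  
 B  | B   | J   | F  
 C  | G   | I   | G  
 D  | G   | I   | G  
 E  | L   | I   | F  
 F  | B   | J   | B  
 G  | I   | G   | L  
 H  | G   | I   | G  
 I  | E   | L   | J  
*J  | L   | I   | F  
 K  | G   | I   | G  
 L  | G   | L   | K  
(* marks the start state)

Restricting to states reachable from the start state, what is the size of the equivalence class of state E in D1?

2

Reachable states from the start: {B,E,F,G,I,J,K,L}. Unreachable: {A,C,D,H} — drop them.
Start with accepting vs non-accepting: {E,G,I,J,L} | {B,F,K}.
Split {E,G,I,J,L} by δ(·,c) → {E,J,L} and {G,I}.
Refine {E,J,L} on symbol a: members go to different blocks, giving {E,J} and {L}.
On input a, block {B,F,K} splits into {B,F} and {K}.
Split {G,I} by δ(·,a) → {G} and {I}.
Stable partition: {E,J} | {B,F} | {G} | {L} | {K} | {I} — 6 equivalence classes.
The equivalence class containing E is {E,J}, of size 2.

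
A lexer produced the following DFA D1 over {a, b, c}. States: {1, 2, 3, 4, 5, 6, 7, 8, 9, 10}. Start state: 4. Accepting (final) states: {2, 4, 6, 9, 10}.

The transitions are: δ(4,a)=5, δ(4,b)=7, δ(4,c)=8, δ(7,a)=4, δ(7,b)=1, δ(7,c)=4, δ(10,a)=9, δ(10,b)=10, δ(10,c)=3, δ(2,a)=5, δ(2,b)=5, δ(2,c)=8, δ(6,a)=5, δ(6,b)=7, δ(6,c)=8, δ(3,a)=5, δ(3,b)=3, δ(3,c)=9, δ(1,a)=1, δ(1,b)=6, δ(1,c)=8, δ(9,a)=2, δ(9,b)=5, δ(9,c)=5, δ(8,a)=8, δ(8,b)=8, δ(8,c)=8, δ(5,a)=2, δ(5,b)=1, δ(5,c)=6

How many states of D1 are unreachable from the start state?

3

Starting at 4 and following transitions, the reachable set is {1, 2, 4, 5, 6, 7, 8}. That leaves 3, 9, 10 unreachable — 3 in total.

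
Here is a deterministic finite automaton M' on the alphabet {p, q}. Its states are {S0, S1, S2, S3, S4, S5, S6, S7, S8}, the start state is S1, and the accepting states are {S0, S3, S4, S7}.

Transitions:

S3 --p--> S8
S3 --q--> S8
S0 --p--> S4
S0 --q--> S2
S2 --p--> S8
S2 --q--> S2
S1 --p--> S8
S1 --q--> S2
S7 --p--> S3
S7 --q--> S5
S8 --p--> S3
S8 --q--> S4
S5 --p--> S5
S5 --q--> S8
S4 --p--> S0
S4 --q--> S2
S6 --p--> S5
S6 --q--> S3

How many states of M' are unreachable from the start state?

Starting at S1 and following transitions, the reachable set is {S0, S1, S2, S3, S4, S8}. That leaves S5, S6, S7 unreachable — 3 in total.

3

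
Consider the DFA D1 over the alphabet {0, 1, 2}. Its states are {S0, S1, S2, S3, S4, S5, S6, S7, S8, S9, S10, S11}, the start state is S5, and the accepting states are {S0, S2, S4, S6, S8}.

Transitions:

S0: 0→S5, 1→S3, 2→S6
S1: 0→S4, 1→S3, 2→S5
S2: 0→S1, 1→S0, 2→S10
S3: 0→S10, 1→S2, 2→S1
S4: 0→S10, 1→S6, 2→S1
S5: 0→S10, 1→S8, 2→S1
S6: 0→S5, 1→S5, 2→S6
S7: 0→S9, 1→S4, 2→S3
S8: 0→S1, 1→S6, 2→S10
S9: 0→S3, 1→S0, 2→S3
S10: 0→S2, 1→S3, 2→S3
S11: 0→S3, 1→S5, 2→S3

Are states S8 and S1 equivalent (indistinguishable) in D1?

No

First remove the unreachable states {S7,S9,S11}; 9 states remain.
P0 = {S0,S2,S4,S6,S8} | {S1,S3,S5,S10}.
On input 1, block {S0,S2,S4,S6,S8} splits into {S2,S4,S8} and {S0,S6}.
Refine {S1,S3,S5,S10} on symbol 0: members go to different blocks, giving {S1,S10} and {S3,S5}.
Stable partition: {S2,S4,S8} | {S1,S10} | {S0,S6} | {S3,S5} — 4 equivalence classes.
S8 and S1 end up in different blocks, so they are distinguishable. For instance, the string 'ε' is accepted from only S8.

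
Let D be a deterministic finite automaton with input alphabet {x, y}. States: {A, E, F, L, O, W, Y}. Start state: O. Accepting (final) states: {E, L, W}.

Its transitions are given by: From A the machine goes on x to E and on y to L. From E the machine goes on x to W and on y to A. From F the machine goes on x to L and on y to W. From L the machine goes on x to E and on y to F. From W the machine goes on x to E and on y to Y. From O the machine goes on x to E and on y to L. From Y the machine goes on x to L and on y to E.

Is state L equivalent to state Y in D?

All states are reachable from the start state.
P0 = {E,L,W} | {A,F,O,Y}.
No further refinement is possible. Final partition (2 blocks): {E,L,W} | {A,F,O,Y}.
L and Y end up in different blocks, so they are distinguishable. For instance, the string 'ε' is accepted from only L.

No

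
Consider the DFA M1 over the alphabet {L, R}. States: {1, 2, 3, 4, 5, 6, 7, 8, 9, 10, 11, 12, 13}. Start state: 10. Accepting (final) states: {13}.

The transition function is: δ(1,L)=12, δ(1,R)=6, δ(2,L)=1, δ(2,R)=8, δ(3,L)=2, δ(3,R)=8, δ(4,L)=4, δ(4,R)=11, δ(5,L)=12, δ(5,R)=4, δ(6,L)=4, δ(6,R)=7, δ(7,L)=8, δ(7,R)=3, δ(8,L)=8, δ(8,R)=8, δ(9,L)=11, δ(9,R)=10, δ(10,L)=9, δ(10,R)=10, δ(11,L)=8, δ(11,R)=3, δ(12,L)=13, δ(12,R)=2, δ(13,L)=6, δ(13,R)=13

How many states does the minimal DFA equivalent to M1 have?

First remove the unreachable states {5}; 12 states remain.
P0 = {13} | {1,2,3,4,6,7,8,9,10,11,12}.
Refine {1,2,3,4,6,7,8,9,10,11,12} on symbol L: members go to different blocks, giving {1,2,3,4,6,7,8,9,10,11} and {12}.
Split {1,2,3,4,6,7,8,9,10,11} by δ(·,L) → {2,3,4,6,7,8,9,10,11} and {1}.
Split {2,3,4,6,7,8,9,10,11} by δ(·,L) → {3,4,6,7,8,9,10,11} and {2}.
Split {3,4,6,7,8,9,10,11} by δ(·,L) → {4,6,7,8,9,10,11} and {3}.
Split {4,6,7,8,9,10,11} by δ(·,R) → {4,6,8,9,10} and {7,11}.
Split {4,6,8,9,10} by δ(·,L) → {4,6,8,10} and {9}.
Refine {4,6,8,10} on symbol L: members go to different blocks, giving {4,6,8} and {10}.
Refine {4,6,8} on symbol R: members go to different blocks, giving {4,6} and {8}.
The partition is now stable with 10 blocks: {13} | {4,6} | {12} | {1} | {2} | {3} | {7,11} | {9} | {10} | {8}.

10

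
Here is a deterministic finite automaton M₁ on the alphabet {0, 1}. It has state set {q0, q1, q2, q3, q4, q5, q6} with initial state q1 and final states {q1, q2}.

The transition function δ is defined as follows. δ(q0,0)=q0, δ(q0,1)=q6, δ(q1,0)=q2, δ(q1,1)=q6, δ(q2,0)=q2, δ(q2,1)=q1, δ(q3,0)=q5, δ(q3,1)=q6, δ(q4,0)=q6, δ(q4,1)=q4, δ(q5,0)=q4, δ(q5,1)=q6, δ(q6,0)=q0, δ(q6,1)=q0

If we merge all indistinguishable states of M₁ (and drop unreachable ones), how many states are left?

3

First remove the unreachable states {q3,q4,q5}; 4 states remain.
Initial partition by acceptance: {q1,q2} | {q0,q6}.
Split {q1,q2} by δ(·,1) → {q1} and {q2}.
Stable partition: {q1} | {q0,q6} | {q2} — 3 equivalence classes.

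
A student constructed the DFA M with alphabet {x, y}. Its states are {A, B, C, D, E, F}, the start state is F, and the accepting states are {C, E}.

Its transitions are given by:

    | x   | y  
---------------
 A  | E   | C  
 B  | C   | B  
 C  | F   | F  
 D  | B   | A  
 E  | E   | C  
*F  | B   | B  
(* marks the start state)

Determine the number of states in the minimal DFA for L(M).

Reachable states from the start: {B,C,F}. Unreachable: {A,D,E} — drop them.
Start with accepting vs non-accepting: {C} | {B,F}.
Refine {B,F} on symbol x: members go to different blocks, giving {B} and {F}.
The partition is now stable with 3 blocks: {C} | {B} | {F}.

3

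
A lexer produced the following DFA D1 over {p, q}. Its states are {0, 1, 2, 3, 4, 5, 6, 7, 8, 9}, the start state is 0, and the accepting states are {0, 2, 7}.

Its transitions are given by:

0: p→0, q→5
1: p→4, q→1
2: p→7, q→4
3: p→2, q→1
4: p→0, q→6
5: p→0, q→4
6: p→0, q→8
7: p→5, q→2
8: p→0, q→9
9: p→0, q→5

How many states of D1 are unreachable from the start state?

Starting at 0 and following transitions, the reachable set is {0, 4, 5, 6, 8, 9}. That leaves 1, 2, 3, 7 unreachable — 4 in total.

4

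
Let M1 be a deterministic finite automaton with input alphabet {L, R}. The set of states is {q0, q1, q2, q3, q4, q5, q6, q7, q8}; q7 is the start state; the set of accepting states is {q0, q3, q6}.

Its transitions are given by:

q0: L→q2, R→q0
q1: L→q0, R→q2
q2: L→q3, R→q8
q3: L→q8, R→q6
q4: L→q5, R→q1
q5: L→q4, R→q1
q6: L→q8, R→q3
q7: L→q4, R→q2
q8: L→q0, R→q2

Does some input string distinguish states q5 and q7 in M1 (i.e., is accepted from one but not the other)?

No

P0 = {q0,q3,q6} | {q1,q2,q4,q5,q7,q8}.
On input L, block {q1,q2,q4,q5,q7,q8} splits into {q1,q2,q8} and {q4,q5,q7}.
The partition is now stable with 3 blocks: {q0,q3,q6} | {q1,q2,q8} | {q4,q5,q7}.
q5 and q7 lie in the same block of the stable partition, so they are equivalent — no string distinguishes them.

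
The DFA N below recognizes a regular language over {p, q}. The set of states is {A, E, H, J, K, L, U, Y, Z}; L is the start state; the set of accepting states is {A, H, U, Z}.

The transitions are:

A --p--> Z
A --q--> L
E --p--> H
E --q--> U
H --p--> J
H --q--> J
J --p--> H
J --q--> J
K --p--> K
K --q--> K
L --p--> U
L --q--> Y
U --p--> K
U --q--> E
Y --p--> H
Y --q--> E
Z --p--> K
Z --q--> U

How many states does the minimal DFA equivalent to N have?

States {A,Z} cannot be reached from the start state, so discard them.
Initial partition by acceptance: {H,U} | {E,J,K,L,Y}.
Split {E,J,K,L,Y} by δ(·,p) → {E,J,L,Y} and {K}.
Refine {H,U} on symbol p: members go to different blocks, giving {U} and {H}.
Split {E,J,L,Y} by δ(·,p) → {E,J,Y} and {L}.
On input q, block {E,J,Y} splits into {J,Y} and {E}.
On input q, block {J,Y} splits into {J} and {Y}.
No further refinement is possible. Final partition (7 blocks): {U} | {J} | {K} | {H} | {L} | {E} | {Y}.

7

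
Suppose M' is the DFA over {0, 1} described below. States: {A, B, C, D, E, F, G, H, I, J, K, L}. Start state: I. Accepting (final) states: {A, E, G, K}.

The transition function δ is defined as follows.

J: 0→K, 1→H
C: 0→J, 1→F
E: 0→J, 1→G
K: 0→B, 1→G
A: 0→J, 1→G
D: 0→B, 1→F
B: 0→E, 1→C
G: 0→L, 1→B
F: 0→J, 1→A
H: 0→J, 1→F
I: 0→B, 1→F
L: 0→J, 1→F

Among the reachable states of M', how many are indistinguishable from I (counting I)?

States {D} cannot be reached from the start state, so discard them.
Initial partition by acceptance: {A,E,G,K} | {B,C,F,H,I,J,L}.
Refine {A,E,G,K} on symbol 1: members go to different blocks, giving {A,E,K} and {G}.
Refine {B,C,F,H,I,J,L} on symbol 0: members go to different blocks, giving {C,F,H,I,L} and {B,J}.
Refine {C,F,H,I,L} on symbol 1: members go to different blocks, giving {C,H,I,L} and {F}.
Stable partition: {A,E,K} | {C,H,I,L} | {G} | {B,J} | {F} — 5 equivalence classes.
The equivalence class containing I is {C,H,I,L}, of size 4.

4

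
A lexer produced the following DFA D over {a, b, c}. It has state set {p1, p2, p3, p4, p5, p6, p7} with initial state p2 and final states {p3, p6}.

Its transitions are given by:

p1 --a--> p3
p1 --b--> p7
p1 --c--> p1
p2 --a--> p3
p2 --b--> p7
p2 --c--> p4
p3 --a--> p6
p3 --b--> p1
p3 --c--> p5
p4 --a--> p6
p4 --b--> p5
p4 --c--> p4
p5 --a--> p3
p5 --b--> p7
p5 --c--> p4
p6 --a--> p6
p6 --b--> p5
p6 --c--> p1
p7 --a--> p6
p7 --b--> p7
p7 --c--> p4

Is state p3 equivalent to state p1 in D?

No

P0 = {p3,p6} | {p1,p2,p4,p5,p7}.
Stable partition: {p3,p6} | {p1,p2,p4,p5,p7} — 2 equivalence classes.
p3 and p1 end up in different blocks, so they are distinguishable. For instance, the string 'ε' is accepted from only p3.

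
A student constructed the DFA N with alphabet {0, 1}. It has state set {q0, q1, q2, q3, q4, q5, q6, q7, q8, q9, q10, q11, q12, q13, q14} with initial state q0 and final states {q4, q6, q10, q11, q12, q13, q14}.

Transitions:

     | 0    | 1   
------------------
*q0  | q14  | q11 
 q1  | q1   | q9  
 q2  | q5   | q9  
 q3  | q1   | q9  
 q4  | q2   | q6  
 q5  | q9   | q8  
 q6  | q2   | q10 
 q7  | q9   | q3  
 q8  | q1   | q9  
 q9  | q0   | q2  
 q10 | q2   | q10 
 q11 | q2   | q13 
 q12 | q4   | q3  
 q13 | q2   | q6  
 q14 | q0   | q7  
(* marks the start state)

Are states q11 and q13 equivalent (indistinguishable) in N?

Yes

States {q4,q12} cannot be reached from the start state, so discard them.
P0 = {q6,q10,q11,q13,q14} | {q0,q1,q2,q3,q5,q7,q8,q9}.
Refine {q6,q10,q11,q13,q14} on symbol 1: members go to different blocks, giving {q6,q10,q11,q13} and {q14}.
On input 0, block {q0,q1,q2,q3,q5,q7,q8,q9} splits into {q1,q2,q3,q5,q7,q8,q9} and {q0}.
Refine {q1,q2,q3,q5,q7,q8,q9} on symbol 0: members go to different blocks, giving {q1,q2,q3,q5,q7,q8} and {q9}.
Split {q1,q2,q3,q5,q7,q8} by δ(·,0) → {q1,q2,q3,q8} and {q5,q7}.
On input 0, block {q1,q2,q3,q8} splits into {q1,q3,q8} and {q2}.
The partition is now stable with 7 blocks: {q6,q10,q11,q13} | {q1,q3,q8} | {q14} | {q0} | {q9} | {q5,q7} | {q2}.
q11 and q13 lie in the same block of the stable partition, so they are equivalent — no string distinguishes them.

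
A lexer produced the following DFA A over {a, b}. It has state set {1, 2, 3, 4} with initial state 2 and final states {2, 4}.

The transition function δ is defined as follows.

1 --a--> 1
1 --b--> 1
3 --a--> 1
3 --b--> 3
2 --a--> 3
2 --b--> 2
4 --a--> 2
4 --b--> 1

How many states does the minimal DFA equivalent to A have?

First remove the unreachable states {4}; 3 states remain.
Initial partition by acceptance: {2} | {1,3}.
Stable partition: {2} | {1,3} — 2 equivalence classes.

2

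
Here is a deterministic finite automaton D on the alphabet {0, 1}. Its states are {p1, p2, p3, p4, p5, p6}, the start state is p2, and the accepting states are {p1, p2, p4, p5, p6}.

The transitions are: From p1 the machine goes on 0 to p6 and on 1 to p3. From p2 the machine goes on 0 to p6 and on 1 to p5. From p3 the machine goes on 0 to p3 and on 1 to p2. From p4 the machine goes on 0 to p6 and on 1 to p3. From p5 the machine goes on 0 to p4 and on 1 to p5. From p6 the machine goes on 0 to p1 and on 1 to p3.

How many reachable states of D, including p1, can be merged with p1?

Initial partition by acceptance: {p1,p2,p4,p5,p6} | {p3}.
Split {p1,p2,p4,p5,p6} by δ(·,1) → {p1,p4,p6} and {p2,p5}.
Stable partition: {p1,p4,p6} | {p3} | {p2,p5} — 3 equivalence classes.
State p1 belongs to the block {p1,p4,p6}, which has 3 states.

3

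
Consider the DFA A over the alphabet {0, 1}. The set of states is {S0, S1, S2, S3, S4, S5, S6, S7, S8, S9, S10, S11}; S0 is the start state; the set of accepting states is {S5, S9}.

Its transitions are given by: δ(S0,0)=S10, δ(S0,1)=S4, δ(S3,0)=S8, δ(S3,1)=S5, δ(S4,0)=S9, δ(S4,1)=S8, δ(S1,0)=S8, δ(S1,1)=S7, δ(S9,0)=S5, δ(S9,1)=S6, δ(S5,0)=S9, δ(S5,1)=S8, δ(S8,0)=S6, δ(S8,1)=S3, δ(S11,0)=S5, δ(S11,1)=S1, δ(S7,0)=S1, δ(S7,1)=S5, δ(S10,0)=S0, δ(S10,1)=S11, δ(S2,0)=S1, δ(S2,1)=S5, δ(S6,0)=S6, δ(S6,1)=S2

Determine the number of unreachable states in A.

0

A breadth-first search from the start state visits every state.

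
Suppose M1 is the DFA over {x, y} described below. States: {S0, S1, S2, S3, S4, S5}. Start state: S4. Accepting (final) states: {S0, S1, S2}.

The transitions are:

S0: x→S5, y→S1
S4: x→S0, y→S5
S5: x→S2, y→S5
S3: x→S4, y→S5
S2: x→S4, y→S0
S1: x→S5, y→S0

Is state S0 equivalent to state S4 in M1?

States {S3} cannot be reached from the start state, so discard them.
Initial partition by acceptance: {S0,S1,S2} | {S4,S5}.
Stable partition: {S0,S1,S2} | {S4,S5} — 2 equivalence classes.
S0 and S4 end up in different blocks, so they are distinguishable. For instance, the string 'ε' is accepted from only S0.

No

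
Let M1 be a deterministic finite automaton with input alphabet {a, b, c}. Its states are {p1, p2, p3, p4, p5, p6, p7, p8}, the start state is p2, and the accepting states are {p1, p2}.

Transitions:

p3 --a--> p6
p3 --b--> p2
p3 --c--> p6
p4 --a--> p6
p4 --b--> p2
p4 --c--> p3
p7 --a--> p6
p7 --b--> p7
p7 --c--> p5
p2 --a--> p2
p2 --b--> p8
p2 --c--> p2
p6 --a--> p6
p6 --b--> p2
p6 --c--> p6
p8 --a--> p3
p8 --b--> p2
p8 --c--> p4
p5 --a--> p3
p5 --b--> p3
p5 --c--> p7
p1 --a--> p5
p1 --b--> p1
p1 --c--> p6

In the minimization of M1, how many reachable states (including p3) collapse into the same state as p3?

Reachable states from the start: {p2,p3,p4,p6,p8}. Unreachable: {p1,p5,p7} — drop them.
Initial partition by acceptance: {p2} | {p3,p4,p6,p8}.
Stable partition: {p2} | {p3,p4,p6,p8} — 2 equivalence classes.
The equivalence class containing p3 is {p3,p4,p6,p8}, of size 4.

4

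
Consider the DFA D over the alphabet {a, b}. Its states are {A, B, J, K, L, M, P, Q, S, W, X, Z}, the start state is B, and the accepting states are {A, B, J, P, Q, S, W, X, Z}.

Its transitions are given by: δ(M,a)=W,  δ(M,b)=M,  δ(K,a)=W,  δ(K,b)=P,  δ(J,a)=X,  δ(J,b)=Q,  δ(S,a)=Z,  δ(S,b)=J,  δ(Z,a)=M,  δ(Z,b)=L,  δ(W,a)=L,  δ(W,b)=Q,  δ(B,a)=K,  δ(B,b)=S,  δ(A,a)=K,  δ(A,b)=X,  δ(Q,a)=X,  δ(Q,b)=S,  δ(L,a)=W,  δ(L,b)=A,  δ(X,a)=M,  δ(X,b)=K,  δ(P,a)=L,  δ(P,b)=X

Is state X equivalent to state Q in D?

No

P0 = {A,B,J,P,Q,S,W,X,Z} | {K,L,M}.
On input a, block {A,B,J,P,Q,S,W,X,Z} splits into {A,B,P,W,X,Z} and {J,Q,S}.
Refine {A,B,P,W,X,Z} on symbol b: members go to different blocks, giving {X,Z} and {A,P} and {B,W}.
Split {K,L,M} by δ(·,b) → {K,L} and {M}.
The partition is now stable with 6 blocks: {X,Z} | {K,L} | {J,Q,S} | {A,P} | {B,W} | {M}.
X and Q end up in different blocks, so they are distinguishable. For instance, the string 'a' is accepted from only Q.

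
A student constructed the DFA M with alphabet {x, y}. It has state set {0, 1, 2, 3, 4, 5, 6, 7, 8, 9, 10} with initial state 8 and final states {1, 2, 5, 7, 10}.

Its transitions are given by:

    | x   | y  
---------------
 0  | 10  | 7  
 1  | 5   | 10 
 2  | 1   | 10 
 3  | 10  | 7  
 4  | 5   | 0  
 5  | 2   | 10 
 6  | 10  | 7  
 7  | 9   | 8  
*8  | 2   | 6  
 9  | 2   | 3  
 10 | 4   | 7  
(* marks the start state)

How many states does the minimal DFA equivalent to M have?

All states are reachable from the start state.
Start with accepting vs non-accepting: {1,2,5,7,10} | {0,3,4,6,8,9}.
On input x, block {1,2,5,7,10} splits into {1,2,5} and {7,10}.
On input x, block {0,3,4,6,8,9} splits into {0,3,6} and {4,8,9}.
On input y, block {7,10} splits into {7} and {10}.
No further refinement is possible. Final partition (5 blocks): {1,2,5} | {0,3,6} | {7} | {4,8,9} | {10}.

5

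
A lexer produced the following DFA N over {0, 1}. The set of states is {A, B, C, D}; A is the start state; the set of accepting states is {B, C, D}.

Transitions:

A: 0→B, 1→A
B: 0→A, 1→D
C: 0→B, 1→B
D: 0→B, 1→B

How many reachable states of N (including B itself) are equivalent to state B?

1

First remove the unreachable states {C}; 3 states remain.
P0 = {B,D} | {A}.
On input 0, block {B,D} splits into {B} and {D}.
The partition is now stable with 3 blocks: {B} | {A} | {D}.
State B belongs to the block {B}, which has 1 states.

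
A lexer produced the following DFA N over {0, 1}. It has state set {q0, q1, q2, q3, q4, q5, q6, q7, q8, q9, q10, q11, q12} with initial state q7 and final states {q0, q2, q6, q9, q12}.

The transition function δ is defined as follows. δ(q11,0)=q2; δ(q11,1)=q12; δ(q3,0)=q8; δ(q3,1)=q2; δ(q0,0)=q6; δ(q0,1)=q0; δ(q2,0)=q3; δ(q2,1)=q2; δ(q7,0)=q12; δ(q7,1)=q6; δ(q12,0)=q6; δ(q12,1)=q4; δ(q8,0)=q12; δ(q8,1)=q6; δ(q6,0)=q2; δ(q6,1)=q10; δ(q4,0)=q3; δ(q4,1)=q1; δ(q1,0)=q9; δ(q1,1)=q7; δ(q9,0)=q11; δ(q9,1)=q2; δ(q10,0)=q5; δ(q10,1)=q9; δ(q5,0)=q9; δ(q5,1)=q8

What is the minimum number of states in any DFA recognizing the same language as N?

10

First remove the unreachable states {q0}; 12 states remain.
P0 = {q2,q6,q9,q12} | {q1,q3,q4,q5,q7,q8,q10,q11}.
On input 0, block {q2,q6,q9,q12} splits into {q2,q9} and {q6,q12}.
Refine {q1,q3,q4,q5,q7,q8,q10,q11} on symbol 0: members go to different blocks, giving {q1,q5,q11} and {q3,q4,q10} and {q7,q8}.
On input 0, block {q2,q9} splits into {q2} and {q9}.
On input 0, block {q1,q5,q11} splits into {q1,q5} and {q11}.
Split {q6,q12} by δ(·,0) → {q6} and {q12}.
Split {q3,q4,q10} by δ(·,0) → {q3} and {q4} and {q10}.
The partition is now stable with 10 blocks: {q2} | {q1,q5} | {q6} | {q3} | {q7,q8} | {q9} | {q11} | {q12} | {q4} | {q10}.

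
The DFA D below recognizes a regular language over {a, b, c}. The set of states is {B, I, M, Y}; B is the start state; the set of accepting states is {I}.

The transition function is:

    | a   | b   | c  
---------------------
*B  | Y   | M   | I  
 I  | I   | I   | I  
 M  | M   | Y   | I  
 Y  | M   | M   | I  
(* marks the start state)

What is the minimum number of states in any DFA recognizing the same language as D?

2

All states are reachable from the start state.
Initial partition by acceptance: {I} | {B,M,Y}.
No further refinement is possible. Final partition (2 blocks): {I} | {B,M,Y}.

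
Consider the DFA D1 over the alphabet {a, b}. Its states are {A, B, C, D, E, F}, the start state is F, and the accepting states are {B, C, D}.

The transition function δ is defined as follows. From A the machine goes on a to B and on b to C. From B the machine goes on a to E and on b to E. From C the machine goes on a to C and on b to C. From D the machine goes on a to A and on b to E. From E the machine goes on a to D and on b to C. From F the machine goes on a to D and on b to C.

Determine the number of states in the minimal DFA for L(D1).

Every state is reachable, so we keep all 6.
Initial partition by acceptance: {B,C,D} | {A,E,F}.
On input a, block {B,C,D} splits into {B,D} and {C}.
Stable partition: {B,D} | {A,E,F} | {C} — 3 equivalence classes.

3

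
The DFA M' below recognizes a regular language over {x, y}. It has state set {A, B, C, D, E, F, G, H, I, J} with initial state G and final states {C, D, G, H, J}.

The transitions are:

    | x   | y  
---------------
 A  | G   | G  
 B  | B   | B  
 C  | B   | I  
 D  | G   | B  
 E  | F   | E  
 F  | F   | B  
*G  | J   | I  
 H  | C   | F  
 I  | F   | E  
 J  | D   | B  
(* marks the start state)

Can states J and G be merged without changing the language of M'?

First remove the unreachable states {A,C,H}; 7 states remain.
Start with accepting vs non-accepting: {D,G,J} | {B,E,F,I}.
No further refinement is possible. Final partition (2 blocks): {D,G,J} | {B,E,F,I}.
J and G lie in the same block of the stable partition, so they are equivalent — no string distinguishes them.

Yes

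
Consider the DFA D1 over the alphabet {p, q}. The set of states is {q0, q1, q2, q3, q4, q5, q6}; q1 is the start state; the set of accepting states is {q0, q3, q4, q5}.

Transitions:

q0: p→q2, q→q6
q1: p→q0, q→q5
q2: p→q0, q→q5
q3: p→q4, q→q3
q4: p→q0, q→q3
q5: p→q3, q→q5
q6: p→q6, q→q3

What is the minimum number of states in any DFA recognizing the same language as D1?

6

Initial partition by acceptance: {q0,q3,q4,q5} | {q1,q2,q6}.
Refine {q0,q3,q4,q5} on symbol p: members go to different blocks, giving {q3,q4,q5} and {q0}.
On input p, block {q3,q4,q5} splits into {q3,q5} and {q4}.
On input p, block {q3,q5} splits into {q3} and {q5}.
On input p, block {q1,q2,q6} splits into {q1,q2} and {q6}.
No further refinement is possible. Final partition (6 blocks): {q3} | {q1,q2} | {q0} | {q4} | {q5} | {q6}.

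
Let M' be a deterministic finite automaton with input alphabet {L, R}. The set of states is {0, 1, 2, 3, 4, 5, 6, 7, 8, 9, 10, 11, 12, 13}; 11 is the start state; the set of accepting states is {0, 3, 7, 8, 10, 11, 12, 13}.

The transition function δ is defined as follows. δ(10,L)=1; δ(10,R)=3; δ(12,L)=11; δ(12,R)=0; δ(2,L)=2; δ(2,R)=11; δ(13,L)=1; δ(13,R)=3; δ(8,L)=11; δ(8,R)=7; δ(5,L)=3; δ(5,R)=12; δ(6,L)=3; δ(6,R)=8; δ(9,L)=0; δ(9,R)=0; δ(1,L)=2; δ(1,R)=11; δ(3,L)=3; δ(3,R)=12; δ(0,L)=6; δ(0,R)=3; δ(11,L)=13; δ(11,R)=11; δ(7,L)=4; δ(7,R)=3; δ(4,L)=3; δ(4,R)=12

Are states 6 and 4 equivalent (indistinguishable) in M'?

First remove the unreachable states {5,9,10}; 11 states remain.
Initial partition by acceptance: {0,3,7,8,11,12,13} | {1,2,4,6}.
Split {0,3,7,8,11,12,13} by δ(·,L) → {3,8,11,12} and {0,7,13}.
On input L, block {3,8,11,12} splits into {3,8,12} and {11}.
Refine {3,8,12} on symbol L: members go to different blocks, giving {8,12} and {3}.
On input L, block {1,2,4,6} splits into {1,2} and {4,6}.
On input L, block {0,7,13} splits into {0,7} and {13}.
Stable partition: {8,12} | {1,2} | {0,7} | {11} | {3} | {4,6} | {13} — 7 equivalence classes.
6 and 4 lie in the same block of the stable partition, so they are equivalent — no string distinguishes them.

Yes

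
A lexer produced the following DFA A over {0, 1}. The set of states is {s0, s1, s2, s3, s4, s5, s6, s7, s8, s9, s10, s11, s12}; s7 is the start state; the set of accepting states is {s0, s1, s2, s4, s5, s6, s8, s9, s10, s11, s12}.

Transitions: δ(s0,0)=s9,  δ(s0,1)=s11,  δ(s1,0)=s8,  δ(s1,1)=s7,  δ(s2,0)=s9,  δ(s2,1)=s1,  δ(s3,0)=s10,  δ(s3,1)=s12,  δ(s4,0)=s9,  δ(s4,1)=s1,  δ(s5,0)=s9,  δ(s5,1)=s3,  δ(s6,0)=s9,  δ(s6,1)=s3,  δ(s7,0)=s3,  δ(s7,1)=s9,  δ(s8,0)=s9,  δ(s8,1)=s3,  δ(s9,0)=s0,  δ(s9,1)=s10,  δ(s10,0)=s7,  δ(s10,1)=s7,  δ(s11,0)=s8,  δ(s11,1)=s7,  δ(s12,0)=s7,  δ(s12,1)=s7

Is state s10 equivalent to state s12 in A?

Yes

States {s1,s2,s4,s5,s6} cannot be reached from the start state, so discard them.
Initial partition by acceptance: {s0,s8,s9,s10,s11,s12} | {s3,s7}.
Refine {s0,s8,s9,s10,s11,s12} on symbol 0: members go to different blocks, giving {s0,s8,s9,s11} and {s10,s12}.
Refine {s0,s8,s9,s11} on symbol 1: members go to different blocks, giving {s8,s11} and {s0} and {s9}.
Refine {s8,s11} on symbol 0: members go to different blocks, giving {s8} and {s11}.
Refine {s3,s7} on symbol 0: members go to different blocks, giving {s3} and {s7}.
The partition is now stable with 7 blocks: {s8} | {s3} | {s10,s12} | {s0} | {s9} | {s11} | {s7}.
s10 and s12 lie in the same block of the stable partition, so they are equivalent — no string distinguishes them.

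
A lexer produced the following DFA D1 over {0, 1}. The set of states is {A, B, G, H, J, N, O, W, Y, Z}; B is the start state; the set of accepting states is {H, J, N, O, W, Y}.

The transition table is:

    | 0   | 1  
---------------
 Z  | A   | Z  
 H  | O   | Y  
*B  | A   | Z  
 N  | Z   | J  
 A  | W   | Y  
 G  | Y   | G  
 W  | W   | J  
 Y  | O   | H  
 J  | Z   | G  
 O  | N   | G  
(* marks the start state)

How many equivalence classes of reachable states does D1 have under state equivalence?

8

All states are reachable from the start state.
Initial partition by acceptance: {H,J,N,O,W,Y} | {A,B,G,Z}.
Split {H,J,N,O,W,Y} by δ(·,0) → {H,O,W,Y} and {J,N}.
Split {H,O,W,Y} by δ(·,0) → {H,W,Y} and {O}.
Split {H,W,Y} by δ(·,0) → {H,Y} and {W}.
On input 0, block {A,B,G,Z} splits into {B,Z} and {A} and {G}.
On input 1, block {J,N} splits into {J} and {N}.
The partition is now stable with 8 blocks: {H,Y} | {B,Z} | {J} | {O} | {W} | {A} | {G} | {N}.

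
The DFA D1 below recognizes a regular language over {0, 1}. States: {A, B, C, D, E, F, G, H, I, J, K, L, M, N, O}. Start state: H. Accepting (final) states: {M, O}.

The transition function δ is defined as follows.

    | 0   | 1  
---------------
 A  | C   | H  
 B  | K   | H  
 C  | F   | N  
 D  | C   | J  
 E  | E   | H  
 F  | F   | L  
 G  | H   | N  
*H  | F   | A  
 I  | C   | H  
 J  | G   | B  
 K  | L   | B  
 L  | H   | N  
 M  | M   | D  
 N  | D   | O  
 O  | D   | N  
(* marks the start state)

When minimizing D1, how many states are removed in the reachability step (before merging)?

Starting at H and following transitions, the reachable set is {A, B, C, D, F, G, H, J, K, L, N, O}. That leaves E, I, M unreachable — 3 in total.

3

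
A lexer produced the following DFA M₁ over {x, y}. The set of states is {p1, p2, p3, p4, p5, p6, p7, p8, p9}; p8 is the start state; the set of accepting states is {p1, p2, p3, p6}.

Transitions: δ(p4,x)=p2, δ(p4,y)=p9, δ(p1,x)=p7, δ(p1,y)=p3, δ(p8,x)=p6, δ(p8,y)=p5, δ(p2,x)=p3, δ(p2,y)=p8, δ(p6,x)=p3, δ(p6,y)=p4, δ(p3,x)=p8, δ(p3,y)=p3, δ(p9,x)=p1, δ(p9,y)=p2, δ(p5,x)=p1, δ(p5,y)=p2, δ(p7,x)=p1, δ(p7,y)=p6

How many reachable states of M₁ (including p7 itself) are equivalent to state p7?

3

All states are reachable from the start state.
Start with accepting vs non-accepting: {p1,p2,p3,p6} | {p4,p5,p7,p8,p9}.
Split {p1,p2,p3,p6} by δ(·,x) → {p1,p3} and {p2,p6}.
Refine {p4,p5,p7,p8,p9} on symbol x: members go to different blocks, giving {p5,p7,p9} and {p4,p8}.
Split {p1,p3} by δ(·,x) → {p1} and {p3}.
Stable partition: {p1} | {p5,p7,p9} | {p2,p6} | {p4,p8} | {p3} — 5 equivalence classes.
State p7 belongs to the block {p5,p7,p9}, which has 3 states.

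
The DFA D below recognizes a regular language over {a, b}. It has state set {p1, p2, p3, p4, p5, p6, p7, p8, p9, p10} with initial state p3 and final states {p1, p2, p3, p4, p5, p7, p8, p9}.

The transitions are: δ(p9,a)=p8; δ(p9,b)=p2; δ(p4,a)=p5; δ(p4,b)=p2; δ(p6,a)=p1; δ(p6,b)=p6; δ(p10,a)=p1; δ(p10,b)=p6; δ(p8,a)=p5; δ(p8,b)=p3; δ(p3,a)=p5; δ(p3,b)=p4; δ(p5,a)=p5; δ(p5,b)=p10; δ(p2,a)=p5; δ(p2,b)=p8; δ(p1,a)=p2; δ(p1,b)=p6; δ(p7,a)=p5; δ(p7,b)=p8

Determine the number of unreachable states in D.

Starting at p3 and following transitions, the reachable set is {p1, p2, p3, p4, p5, p6, p8, p10}. That leaves p7, p9 unreachable — 2 in total.

2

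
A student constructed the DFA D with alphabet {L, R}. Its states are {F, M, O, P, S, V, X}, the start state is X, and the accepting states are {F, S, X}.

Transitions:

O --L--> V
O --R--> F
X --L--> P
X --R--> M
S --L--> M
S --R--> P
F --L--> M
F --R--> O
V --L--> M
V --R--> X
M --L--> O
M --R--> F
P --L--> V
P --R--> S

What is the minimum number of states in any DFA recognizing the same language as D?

2

Every state is reachable, so we keep all 7.
P0 = {F,S,X} | {M,O,P,V}.
Stable partition: {F,S,X} | {M,O,P,V} — 2 equivalence classes.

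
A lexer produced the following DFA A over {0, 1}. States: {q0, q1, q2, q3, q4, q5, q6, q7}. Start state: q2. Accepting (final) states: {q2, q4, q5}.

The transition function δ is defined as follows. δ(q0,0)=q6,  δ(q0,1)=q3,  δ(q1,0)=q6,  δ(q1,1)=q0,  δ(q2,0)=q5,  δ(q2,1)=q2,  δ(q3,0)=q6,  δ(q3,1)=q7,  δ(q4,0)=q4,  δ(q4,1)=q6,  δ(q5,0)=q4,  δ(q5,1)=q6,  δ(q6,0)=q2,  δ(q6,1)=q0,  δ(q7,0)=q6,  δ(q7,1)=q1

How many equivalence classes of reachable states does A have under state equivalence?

All states are reachable from the start state.
Initial partition by acceptance: {q2,q4,q5} | {q0,q1,q3,q6,q7}.
On input 1, block {q2,q4,q5} splits into {q4,q5} and {q2}.
Split {q0,q1,q3,q6,q7} by δ(·,0) → {q0,q1,q3,q7} and {q6}.
The partition is now stable with 4 blocks: {q4,q5} | {q0,q1,q3,q7} | {q2} | {q6}.

4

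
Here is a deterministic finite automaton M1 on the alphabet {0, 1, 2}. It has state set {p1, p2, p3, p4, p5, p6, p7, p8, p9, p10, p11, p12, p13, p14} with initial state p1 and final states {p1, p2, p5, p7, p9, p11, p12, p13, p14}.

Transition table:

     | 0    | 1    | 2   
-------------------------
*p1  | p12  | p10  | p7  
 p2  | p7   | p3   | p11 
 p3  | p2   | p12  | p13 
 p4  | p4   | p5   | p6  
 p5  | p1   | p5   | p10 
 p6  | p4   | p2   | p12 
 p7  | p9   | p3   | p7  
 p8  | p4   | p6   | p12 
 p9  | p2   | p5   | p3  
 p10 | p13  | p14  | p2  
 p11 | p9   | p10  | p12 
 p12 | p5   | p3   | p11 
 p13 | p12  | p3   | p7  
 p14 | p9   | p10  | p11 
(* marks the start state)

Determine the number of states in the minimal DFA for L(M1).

4

States {p4,p6,p8} cannot be reached from the start state, so discard them.
Initial partition by acceptance: {p1,p2,p5,p7,p9,p11,p12,p13,p14} | {p3,p10}.
Refine {p1,p2,p5,p7,p9,p11,p12,p13,p14} on symbol 1: members go to different blocks, giving {p1,p2,p7,p11,p12,p13,p14} and {p5,p9}.
Refine {p1,p2,p7,p11,p12,p13,p14} on symbol 0: members go to different blocks, giving {p7,p11,p12,p14} and {p1,p2,p13}.
The partition is now stable with 4 blocks: {p7,p11,p12,p14} | {p3,p10} | {p5,p9} | {p1,p2,p13}.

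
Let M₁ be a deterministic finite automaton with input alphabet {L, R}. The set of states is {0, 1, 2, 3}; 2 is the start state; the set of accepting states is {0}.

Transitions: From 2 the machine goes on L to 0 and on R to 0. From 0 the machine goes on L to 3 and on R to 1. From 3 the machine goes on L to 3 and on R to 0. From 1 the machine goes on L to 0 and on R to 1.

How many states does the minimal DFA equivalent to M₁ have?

P0 = {0} | {1,2,3}.
On input L, block {1,2,3} splits into {1,2} and {3}.
Split {1,2} by δ(·,R) → {1} and {2}.
No further refinement is possible. Final partition (4 blocks): {0} | {1} | {3} | {2}.

4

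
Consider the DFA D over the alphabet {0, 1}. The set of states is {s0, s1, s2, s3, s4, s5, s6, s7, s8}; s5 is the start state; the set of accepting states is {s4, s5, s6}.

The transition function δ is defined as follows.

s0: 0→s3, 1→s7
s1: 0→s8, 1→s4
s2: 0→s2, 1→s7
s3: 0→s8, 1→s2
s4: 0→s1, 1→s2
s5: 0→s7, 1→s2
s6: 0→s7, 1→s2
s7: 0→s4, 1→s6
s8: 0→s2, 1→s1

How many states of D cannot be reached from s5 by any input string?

Starting at s5 and following transitions, the reachable set is {s1, s2, s4, s5, s6, s7, s8}. That leaves s0, s3 unreachable — 2 in total.

2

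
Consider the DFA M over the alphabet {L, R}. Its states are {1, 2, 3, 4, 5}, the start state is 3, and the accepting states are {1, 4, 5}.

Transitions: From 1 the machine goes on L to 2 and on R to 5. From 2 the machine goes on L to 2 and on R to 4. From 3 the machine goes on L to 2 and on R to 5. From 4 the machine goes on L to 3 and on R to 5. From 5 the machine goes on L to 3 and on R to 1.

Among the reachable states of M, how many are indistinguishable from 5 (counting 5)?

All states are reachable from the start state.
Start with accepting vs non-accepting: {1,4,5} | {2,3}.
Stable partition: {1,4,5} | {2,3} — 2 equivalence classes.
State 5 belongs to the block {1,4,5}, which has 3 states.

3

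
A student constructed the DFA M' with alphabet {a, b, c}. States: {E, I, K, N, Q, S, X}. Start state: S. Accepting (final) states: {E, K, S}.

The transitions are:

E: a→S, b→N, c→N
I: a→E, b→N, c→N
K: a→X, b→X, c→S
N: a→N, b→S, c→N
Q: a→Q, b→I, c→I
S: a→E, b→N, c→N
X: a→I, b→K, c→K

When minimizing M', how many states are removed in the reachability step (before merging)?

4

No path from S leads to I, K, Q, X; the other 3 states are all reachable.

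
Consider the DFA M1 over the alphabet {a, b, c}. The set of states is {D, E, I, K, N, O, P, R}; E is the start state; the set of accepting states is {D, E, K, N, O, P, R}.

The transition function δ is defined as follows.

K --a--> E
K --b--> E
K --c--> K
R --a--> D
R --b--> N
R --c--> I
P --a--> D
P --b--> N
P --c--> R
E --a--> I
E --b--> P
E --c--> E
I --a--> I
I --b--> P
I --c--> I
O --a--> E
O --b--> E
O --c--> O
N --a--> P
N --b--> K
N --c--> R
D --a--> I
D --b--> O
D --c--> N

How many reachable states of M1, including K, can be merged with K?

2

Start with accepting vs non-accepting: {D,E,K,N,O,P,R} | {I}.
Split {D,E,K,N,O,P,R} by δ(·,a) → {K,N,O,P,R} and {D,E}.
On input a, block {K,N,O,P,R} splits into {K,O,P,R} and {N}.
Refine {K,O,P,R} on symbol b: members go to different blocks, giving {K,O} and {P,R}.
On input b, block {D,E} splits into {E} and {D}.
On input c, block {P,R} splits into {R} and {P}.
Stable partition: {K,O} | {I} | {E} | {N} | {R} | {D} | {P} — 7 equivalence classes.
State K belongs to the block {K,O}, which has 2 states.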